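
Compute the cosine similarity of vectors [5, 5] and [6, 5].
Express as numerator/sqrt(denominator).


dot = 55. |a|^2 = 50, |b|^2 = 61. cos = 55/sqrt(3050).

55/sqrt(3050)


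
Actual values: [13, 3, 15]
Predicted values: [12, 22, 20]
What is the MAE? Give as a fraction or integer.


MAE = (1/3) * (|13-12|=1 + |3-22|=19 + |15-20|=5). Sum = 25. MAE = 25/3.

25/3


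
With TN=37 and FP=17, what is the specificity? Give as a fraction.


Specificity = TN / (TN + FP) = 37 / 54 = 37/54.

37/54


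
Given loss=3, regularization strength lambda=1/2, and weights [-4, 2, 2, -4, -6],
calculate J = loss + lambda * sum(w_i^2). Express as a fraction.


L2 sq norm = sum(w^2) = 76. J = 3 + 1/2 * 76 = 41.

41


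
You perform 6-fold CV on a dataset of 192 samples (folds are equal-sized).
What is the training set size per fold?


Each validation fold has 192/6 = 32 samples. Training set = 192 - 32 = 160.

160


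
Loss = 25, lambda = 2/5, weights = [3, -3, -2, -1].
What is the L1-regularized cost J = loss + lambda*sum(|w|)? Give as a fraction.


L1 norm = sum(|w|) = 9. J = 25 + 2/5 * 9 = 143/5.

143/5


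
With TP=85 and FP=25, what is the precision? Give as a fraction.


Precision = TP / (TP + FP) = 85 / 110 = 17/22.

17/22


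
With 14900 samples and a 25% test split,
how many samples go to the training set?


Test set = 14900 * 25% = 3725. Training set = 14900 - 3725 = 11175.

11175


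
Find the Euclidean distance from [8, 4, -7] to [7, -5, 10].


d = sqrt(sum of squared differences). (8-7)^2=1, (4--5)^2=81, (-7-10)^2=289. Sum = 371.

sqrt(371)


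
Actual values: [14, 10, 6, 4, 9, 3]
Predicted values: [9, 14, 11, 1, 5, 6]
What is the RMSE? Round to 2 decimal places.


MSE = 16.6667. RMSE = sqrt(16.6667) = 4.08.

4.08


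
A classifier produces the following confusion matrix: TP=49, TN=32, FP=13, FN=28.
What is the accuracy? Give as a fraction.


Accuracy = (TP + TN) / (TP + TN + FP + FN) = (49 + 32) / 122 = 81/122.

81/122


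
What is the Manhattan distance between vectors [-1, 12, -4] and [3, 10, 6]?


d = sum of absolute differences: |-1-3|=4 + |12-10|=2 + |-4-6|=10 = 16.

16


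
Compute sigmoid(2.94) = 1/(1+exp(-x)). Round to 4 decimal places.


sigma(2.94) = 1/(1+e^(-2.94)) = 1/(1+0.052866) = 1/1.052866 = 0.9498.

0.9498


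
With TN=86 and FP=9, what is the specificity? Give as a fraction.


Specificity = TN / (TN + FP) = 86 / 95 = 86/95.

86/95


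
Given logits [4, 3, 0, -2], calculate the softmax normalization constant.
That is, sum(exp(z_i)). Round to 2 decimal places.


Denom = e^4=54.5982 + e^3=20.0855 + e^0=1.0000 + e^-2=0.1353. Sum = 75.8190, which rounds to 75.82.

75.82


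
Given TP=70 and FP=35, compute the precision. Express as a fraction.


Precision = TP / (TP + FP) = 70 / 105 = 2/3.

2/3


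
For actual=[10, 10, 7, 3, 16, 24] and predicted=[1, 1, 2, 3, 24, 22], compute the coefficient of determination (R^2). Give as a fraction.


Mean(y) = 35/3. SS_res = 255. SS_tot = 820/3. R^2 = 1 - 255/(820/3) = 11/164.

11/164


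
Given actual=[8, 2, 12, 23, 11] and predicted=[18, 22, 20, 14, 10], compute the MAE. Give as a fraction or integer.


MAE = (1/5) * (|8-18|=10 + |2-22|=20 + |12-20|=8 + |23-14|=9 + |11-10|=1). Sum = 48. MAE = 48/5.

48/5


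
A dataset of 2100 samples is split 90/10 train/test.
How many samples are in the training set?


Test set = 2100 * 10% = 210. Training set = 2100 - 210 = 1890.

1890


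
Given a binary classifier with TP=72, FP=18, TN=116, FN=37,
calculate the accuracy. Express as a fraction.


Accuracy = (TP + TN) / (TP + TN + FP + FN) = (72 + 116) / 243 = 188/243.

188/243


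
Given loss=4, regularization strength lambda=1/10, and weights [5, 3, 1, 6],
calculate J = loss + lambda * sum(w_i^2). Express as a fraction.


L2 sq norm = sum(w^2) = 71. J = 4 + 1/10 * 71 = 111/10.

111/10


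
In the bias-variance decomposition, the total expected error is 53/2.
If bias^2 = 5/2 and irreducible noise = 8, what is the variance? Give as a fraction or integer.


Total error = bias^2 + variance + irreducible noise. So variance = 53/2 - 5/2 - 8 = 16.

16


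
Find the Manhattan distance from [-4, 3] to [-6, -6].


d = sum of absolute differences: |-4--6|=2 + |3--6|=9 = 11.

11


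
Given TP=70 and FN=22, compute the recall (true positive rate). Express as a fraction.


Recall = TP / (TP + FN) = 70 / 92 = 35/46.

35/46


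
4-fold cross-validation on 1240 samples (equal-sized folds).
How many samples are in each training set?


Each validation fold has 1240/4 = 310 samples. Training set = 1240 - 310 = 930.

930


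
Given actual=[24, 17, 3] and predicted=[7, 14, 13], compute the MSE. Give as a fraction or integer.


MSE = (1/3) * ((24-7)^2=289 + (17-14)^2=9 + (3-13)^2=100). Sum = 398. MSE = 398/3.

398/3


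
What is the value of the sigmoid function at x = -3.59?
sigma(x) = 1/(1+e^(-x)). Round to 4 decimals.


sigma(-3.59) = 1/(1+e^(3.59)) = 1/(1+36.234076) = 1/37.234076 = 0.0269.

0.0269


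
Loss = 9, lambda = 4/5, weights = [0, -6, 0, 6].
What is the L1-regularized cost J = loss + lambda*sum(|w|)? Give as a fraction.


L1 norm = sum(|w|) = 12. J = 9 + 4/5 * 12 = 93/5.

93/5


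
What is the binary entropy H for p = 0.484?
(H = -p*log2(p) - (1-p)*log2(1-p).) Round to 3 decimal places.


H = -0.484*log2(0.484) - 0.516*log2(0.516) = 0.999.

0.999


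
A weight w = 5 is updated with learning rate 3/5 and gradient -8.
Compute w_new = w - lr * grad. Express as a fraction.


w_new = 5 - 3/5 * -8 = 5 - -24/5 = 49/5.

49/5


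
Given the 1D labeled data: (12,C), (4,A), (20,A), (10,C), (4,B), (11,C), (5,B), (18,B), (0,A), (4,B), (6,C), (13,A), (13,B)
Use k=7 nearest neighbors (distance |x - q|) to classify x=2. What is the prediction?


Distances: |12-2|=10, |4-2|=2, |20-2|=18, |10-2|=8, |4-2|=2, |11-2|=9, |5-2|=3, |18-2|=16, |0-2|=2, |4-2|=2, |6-2|=4, |13-2|=11, |13-2|=11. 7 nearest: (4,A), (0,A), (4,B), (4,B), (5,B), (6,C), (10,C). Counts: {'A': 2, 'B': 3, 'C': 2}. Majority class: B.

B


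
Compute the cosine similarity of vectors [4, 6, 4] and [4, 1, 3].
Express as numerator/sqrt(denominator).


dot = 34. |a|^2 = 68, |b|^2 = 26. cos = 34/sqrt(1768).

34/sqrt(1768)


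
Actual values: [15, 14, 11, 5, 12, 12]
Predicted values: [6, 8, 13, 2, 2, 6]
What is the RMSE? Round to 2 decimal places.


MSE = 44.3333. RMSE = sqrt(44.3333) = 6.66.

6.66


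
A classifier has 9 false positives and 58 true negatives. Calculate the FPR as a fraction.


FPR = FP / (FP + TN) = 9 / 67 = 9/67.

9/67


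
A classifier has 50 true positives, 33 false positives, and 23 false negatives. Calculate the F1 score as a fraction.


Precision = 50/83 = 50/83. Recall = 50/73 = 50/73. F1 = 2*P*R/(P+R) = 25/39.

25/39


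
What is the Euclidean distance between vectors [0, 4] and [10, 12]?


d = sqrt(sum of squared differences). (0-10)^2=100, (4-12)^2=64. Sum = 164.

sqrt(164)


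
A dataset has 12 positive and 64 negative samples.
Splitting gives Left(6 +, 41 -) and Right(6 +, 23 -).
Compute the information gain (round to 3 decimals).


H(parent) = 0.6292. H(left) = 0.5510, H(right) = 0.7355. Weighted = (47/76)*0.5510 + (29/76)*0.7355 = 0.6214. IG = 0.6292 - 0.6214 = 0.0078, which rounds to 0.008.

0.008


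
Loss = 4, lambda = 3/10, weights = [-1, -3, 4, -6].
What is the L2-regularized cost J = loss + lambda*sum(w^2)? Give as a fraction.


L2 sq norm = sum(w^2) = 62. J = 4 + 3/10 * 62 = 113/5.

113/5


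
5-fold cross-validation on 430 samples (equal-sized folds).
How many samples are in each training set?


Each validation fold has 430/5 = 86 samples. Training set = 430 - 86 = 344.

344


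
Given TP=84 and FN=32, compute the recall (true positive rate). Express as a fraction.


Recall = TP / (TP + FN) = 84 / 116 = 21/29.

21/29


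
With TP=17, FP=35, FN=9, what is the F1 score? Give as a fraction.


Precision = 17/52 = 17/52. Recall = 17/26 = 17/26. F1 = 2*P*R/(P+R) = 17/39.

17/39


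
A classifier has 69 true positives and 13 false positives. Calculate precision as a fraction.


Precision = TP / (TP + FP) = 69 / 82 = 69/82.

69/82


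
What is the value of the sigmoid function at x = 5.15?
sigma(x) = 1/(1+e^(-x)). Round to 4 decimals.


sigma(5.15) = 1/(1+e^(-5.15)) = 1/(1+0.005799) = 1/1.005799 = 0.9942.

0.9942


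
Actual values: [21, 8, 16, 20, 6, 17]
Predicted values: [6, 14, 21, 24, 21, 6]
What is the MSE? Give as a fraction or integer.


MSE = (1/6) * ((21-6)^2=225 + (8-14)^2=36 + (16-21)^2=25 + (20-24)^2=16 + (6-21)^2=225 + (17-6)^2=121). Sum = 648. MSE = 108.

108


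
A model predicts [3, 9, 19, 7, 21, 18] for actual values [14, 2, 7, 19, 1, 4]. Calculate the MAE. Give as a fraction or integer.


MAE = (1/6) * (|14-3|=11 + |2-9|=7 + |7-19|=12 + |19-7|=12 + |1-21|=20 + |4-18|=14). Sum = 76. MAE = 38/3.

38/3


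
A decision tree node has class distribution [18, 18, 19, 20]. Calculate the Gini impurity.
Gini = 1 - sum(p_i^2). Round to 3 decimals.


Total = 75. Proportions: 18/75, 18/75, 19/75, 20/75. sum(p_i^2) = 0.2505. Gini = 1 - 0.2505 = 0.7495, which rounds to 0.750.

0.750


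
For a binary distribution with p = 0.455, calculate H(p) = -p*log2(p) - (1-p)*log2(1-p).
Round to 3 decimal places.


H = -0.455*log2(0.455) - 0.545*log2(0.545) = 0.994.

0.994


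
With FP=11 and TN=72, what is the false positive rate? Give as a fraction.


FPR = FP / (FP + TN) = 11 / 83 = 11/83.

11/83


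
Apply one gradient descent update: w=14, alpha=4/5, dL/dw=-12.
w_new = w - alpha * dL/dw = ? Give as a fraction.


w_new = 14 - 4/5 * -12 = 14 - -48/5 = 118/5.

118/5


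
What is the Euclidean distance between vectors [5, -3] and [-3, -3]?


d = sqrt(sum of squared differences). (5--3)^2=64, (-3--3)^2=0. Sum = 64.

8


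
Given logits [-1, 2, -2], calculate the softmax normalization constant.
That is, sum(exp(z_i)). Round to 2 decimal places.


Denom = e^-1=0.3679 + e^2=7.3891 + e^-2=0.1353. Sum = 7.8923, which rounds to 7.89.

7.89


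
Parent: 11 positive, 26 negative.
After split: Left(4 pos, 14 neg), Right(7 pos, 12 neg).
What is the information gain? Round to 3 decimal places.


H(parent) = 0.8780. H(left) = 0.7642, H(right) = 0.9495. Weighted = (18/37)*0.7642 + (19/37)*0.9495 = 0.8594. IG = 0.8780 - 0.8594 = 0.0186, which rounds to 0.019.

0.019


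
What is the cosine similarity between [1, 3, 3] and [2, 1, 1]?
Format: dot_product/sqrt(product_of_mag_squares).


dot = 8. |a|^2 = 19, |b|^2 = 6. cos = 8/sqrt(114).

8/sqrt(114)


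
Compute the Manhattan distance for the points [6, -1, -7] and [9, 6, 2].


d = sum of absolute differences: |6-9|=3 + |-1-6|=7 + |-7-2|=9 = 19.

19


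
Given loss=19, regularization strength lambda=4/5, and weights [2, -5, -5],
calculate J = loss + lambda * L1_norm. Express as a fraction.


L1 norm = sum(|w|) = 12. J = 19 + 4/5 * 12 = 143/5.

143/5


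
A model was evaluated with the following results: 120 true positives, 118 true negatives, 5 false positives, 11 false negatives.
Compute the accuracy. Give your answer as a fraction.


Accuracy = (TP + TN) / (TP + TN + FP + FN) = (120 + 118) / 254 = 119/127.

119/127


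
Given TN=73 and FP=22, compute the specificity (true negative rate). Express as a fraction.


Specificity = TN / (TN + FP) = 73 / 95 = 73/95.

73/95


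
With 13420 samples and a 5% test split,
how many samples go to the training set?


Test set = 13420 * 5% = 671. Training set = 13420 - 671 = 12749.

12749


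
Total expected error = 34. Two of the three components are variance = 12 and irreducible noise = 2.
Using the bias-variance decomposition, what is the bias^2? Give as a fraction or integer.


Total error = bias^2 + variance + irreducible noise. So bias^2 = 34 - 12 - 2 = 20.

20


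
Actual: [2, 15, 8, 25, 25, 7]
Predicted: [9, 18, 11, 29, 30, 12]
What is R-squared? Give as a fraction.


Mean(y) = 41/3. SS_res = 133. SS_tot = 1414/3. R^2 = 1 - 133/(1414/3) = 145/202.

145/202


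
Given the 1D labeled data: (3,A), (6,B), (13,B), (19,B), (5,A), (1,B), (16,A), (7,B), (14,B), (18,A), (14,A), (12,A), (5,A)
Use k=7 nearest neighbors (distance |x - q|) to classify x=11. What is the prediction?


Distances: |3-11|=8, |6-11|=5, |13-11|=2, |19-11|=8, |5-11|=6, |1-11|=10, |16-11|=5, |7-11|=4, |14-11|=3, |18-11|=7, |14-11|=3, |12-11|=1, |5-11|=6. 7 nearest: (12,A), (13,B), (14,A), (14,B), (7,B), (16,A), (6,B). Counts: {'A': 3, 'B': 4}. Majority class: B.

B


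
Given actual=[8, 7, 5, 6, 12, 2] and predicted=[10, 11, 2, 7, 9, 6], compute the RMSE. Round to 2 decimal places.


MSE = 9.1667. RMSE = sqrt(9.1667) = 3.03.

3.03


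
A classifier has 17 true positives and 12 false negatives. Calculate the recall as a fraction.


Recall = TP / (TP + FN) = 17 / 29 = 17/29.

17/29


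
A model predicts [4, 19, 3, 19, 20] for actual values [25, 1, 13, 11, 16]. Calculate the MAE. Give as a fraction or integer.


MAE = (1/5) * (|25-4|=21 + |1-19|=18 + |13-3|=10 + |11-19|=8 + |16-20|=4). Sum = 61. MAE = 61/5.

61/5


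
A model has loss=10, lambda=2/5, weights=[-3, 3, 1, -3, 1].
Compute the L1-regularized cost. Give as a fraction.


L1 norm = sum(|w|) = 11. J = 10 + 2/5 * 11 = 72/5.

72/5


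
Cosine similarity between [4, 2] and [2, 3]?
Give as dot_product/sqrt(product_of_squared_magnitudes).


dot = 14. |a|^2 = 20, |b|^2 = 13. cos = 14/sqrt(260).

14/sqrt(260)


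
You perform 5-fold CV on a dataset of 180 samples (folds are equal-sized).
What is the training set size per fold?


Each validation fold has 180/5 = 36 samples. Training set = 180 - 36 = 144.

144


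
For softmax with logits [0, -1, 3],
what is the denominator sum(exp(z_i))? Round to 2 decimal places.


Denom = e^0=1.0000 + e^-1=0.3679 + e^3=20.0855. Sum = 21.4534, which rounds to 21.45.

21.45


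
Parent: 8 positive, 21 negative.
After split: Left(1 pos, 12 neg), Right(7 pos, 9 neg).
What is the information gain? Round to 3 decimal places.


H(parent) = 0.8498. H(left) = 0.3912, H(right) = 0.9887. Weighted = (13/29)*0.3912 + (16/29)*0.9887 = 0.7209. IG = 0.8498 - 0.7209 = 0.1289, which rounds to 0.129.

0.129


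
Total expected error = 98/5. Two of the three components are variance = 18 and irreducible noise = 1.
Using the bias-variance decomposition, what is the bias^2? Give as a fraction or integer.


Total error = bias^2 + variance + irreducible noise. So bias^2 = 98/5 - 18 - 1 = 3/5.

3/5


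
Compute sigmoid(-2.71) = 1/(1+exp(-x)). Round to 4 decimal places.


sigma(-2.71) = 1/(1+e^(2.71)) = 1/(1+15.029276) = 1/16.029276 = 0.0624.

0.0624


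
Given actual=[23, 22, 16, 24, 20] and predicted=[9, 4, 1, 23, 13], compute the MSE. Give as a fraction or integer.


MSE = (1/5) * ((23-9)^2=196 + (22-4)^2=324 + (16-1)^2=225 + (24-23)^2=1 + (20-13)^2=49). Sum = 795. MSE = 159.

159


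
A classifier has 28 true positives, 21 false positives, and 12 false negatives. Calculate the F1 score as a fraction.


Precision = 28/49 = 4/7. Recall = 28/40 = 7/10. F1 = 2*P*R/(P+R) = 56/89.

56/89


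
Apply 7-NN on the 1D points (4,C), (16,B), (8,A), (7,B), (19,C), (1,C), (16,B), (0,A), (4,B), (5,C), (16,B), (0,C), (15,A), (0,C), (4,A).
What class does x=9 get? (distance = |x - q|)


Distances: |4-9|=5, |16-9|=7, |8-9|=1, |7-9|=2, |19-9|=10, |1-9|=8, |16-9|=7, |0-9|=9, |4-9|=5, |5-9|=4, |16-9|=7, |0-9|=9, |15-9|=6, |0-9|=9, |4-9|=5. 7 nearest: (8,A), (7,B), (5,C), (4,A), (4,B), (4,C), (15,A). Counts: {'A': 3, 'B': 2, 'C': 2}. Majority class: A.

A


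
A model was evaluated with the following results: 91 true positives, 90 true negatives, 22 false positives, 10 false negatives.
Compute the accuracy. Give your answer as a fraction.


Accuracy = (TP + TN) / (TP + TN + FP + FN) = (91 + 90) / 213 = 181/213.

181/213


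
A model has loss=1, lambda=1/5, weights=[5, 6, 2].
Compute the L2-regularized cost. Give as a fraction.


L2 sq norm = sum(w^2) = 65. J = 1 + 1/5 * 65 = 14.

14


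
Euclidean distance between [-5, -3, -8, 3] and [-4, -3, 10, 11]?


d = sqrt(sum of squared differences). (-5--4)^2=1, (-3--3)^2=0, (-8-10)^2=324, (3-11)^2=64. Sum = 389.

sqrt(389)


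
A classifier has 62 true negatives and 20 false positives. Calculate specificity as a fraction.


Specificity = TN / (TN + FP) = 62 / 82 = 31/41.

31/41


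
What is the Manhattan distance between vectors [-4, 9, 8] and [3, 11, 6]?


d = sum of absolute differences: |-4-3|=7 + |9-11|=2 + |8-6|=2 = 11.

11


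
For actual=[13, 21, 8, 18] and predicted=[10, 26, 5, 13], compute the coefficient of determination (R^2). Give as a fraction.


Mean(y) = 15. SS_res = 68. SS_tot = 98. R^2 = 1 - 68/(98) = 15/49.

15/49


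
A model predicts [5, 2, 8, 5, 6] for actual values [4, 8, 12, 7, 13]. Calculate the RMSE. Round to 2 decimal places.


MSE = 21.2000. RMSE = sqrt(21.2000) = 4.60.

4.60


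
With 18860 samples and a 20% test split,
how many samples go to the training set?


Test set = 18860 * 20% = 3772. Training set = 18860 - 3772 = 15088.

15088


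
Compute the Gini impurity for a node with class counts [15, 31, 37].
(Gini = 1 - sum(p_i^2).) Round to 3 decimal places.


Total = 83. Proportions: 15/83, 31/83, 37/83. sum(p_i^2) = 0.3709. Gini = 1 - 0.3709 = 0.6291, which rounds to 0.629.

0.629


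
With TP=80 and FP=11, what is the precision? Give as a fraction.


Precision = TP / (TP + FP) = 80 / 91 = 80/91.

80/91


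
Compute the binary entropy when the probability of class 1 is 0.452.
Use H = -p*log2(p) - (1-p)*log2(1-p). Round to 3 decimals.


H = -0.452*log2(0.452) - 0.548*log2(0.548) = 0.993.

0.993


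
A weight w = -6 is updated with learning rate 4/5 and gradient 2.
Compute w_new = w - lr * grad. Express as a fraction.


w_new = -6 - 4/5 * 2 = -6 - 8/5 = -38/5.

-38/5


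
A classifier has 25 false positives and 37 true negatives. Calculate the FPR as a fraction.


FPR = FP / (FP + TN) = 25 / 62 = 25/62.

25/62


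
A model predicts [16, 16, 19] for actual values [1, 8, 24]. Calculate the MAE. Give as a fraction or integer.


MAE = (1/3) * (|1-16|=15 + |8-16|=8 + |24-19|=5). Sum = 28. MAE = 28/3.

28/3


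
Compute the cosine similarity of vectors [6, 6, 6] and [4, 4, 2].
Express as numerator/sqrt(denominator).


dot = 60. |a|^2 = 108, |b|^2 = 36. cos = 60/sqrt(3888).

60/sqrt(3888)


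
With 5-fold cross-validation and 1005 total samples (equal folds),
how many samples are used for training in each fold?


Each validation fold has 1005/5 = 201 samples. Training set = 1005 - 201 = 804.

804


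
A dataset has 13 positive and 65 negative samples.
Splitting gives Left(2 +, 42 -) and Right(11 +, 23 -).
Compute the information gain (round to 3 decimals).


H(parent) = 0.6500. H(left) = 0.2668, H(right) = 0.9082. Weighted = (44/78)*0.2668 + (34/78)*0.9082 = 0.5464. IG = 0.6500 - 0.5464 = 0.1036, which rounds to 0.104.

0.104


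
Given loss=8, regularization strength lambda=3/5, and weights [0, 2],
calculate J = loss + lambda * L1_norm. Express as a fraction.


L1 norm = sum(|w|) = 2. J = 8 + 3/5 * 2 = 46/5.

46/5


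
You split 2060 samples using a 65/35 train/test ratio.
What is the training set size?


Test set = 2060 * 35% = 721. Training set = 2060 - 721 = 1339.

1339


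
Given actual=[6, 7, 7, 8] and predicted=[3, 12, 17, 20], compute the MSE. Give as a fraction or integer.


MSE = (1/4) * ((6-3)^2=9 + (7-12)^2=25 + (7-17)^2=100 + (8-20)^2=144). Sum = 278. MSE = 139/2.

139/2


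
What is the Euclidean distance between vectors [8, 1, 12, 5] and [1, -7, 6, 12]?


d = sqrt(sum of squared differences). (8-1)^2=49, (1--7)^2=64, (12-6)^2=36, (5-12)^2=49. Sum = 198.

sqrt(198)


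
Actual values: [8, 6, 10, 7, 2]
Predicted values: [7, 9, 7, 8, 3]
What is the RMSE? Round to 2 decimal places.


MSE = 4.2000. RMSE = sqrt(4.2000) = 2.05.

2.05


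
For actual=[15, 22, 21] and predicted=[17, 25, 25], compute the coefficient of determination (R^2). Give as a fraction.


Mean(y) = 58/3. SS_res = 29. SS_tot = 86/3. R^2 = 1 - 29/(86/3) = -1/86.

-1/86


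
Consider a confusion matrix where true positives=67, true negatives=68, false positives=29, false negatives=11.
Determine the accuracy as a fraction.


Accuracy = (TP + TN) / (TP + TN + FP + FN) = (67 + 68) / 175 = 27/35.

27/35


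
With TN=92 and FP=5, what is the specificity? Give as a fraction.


Specificity = TN / (TN + FP) = 92 / 97 = 92/97.

92/97


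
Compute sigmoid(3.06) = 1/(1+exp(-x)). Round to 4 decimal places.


sigma(3.06) = 1/(1+e^(-3.06)) = 1/(1+0.046888) = 1/1.046888 = 0.9552.

0.9552


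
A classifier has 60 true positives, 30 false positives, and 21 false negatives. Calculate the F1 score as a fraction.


Precision = 60/90 = 2/3. Recall = 60/81 = 20/27. F1 = 2*P*R/(P+R) = 40/57.

40/57


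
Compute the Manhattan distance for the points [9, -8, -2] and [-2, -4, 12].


d = sum of absolute differences: |9--2|=11 + |-8--4|=4 + |-2-12|=14 = 29.

29


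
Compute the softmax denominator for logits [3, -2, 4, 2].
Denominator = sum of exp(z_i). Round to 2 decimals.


Denom = e^3=20.0855 + e^-2=0.1353 + e^4=54.5982 + e^2=7.3891. Sum = 82.2081, which rounds to 82.21.

82.21


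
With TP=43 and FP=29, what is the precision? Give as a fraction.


Precision = TP / (TP + FP) = 43 / 72 = 43/72.

43/72


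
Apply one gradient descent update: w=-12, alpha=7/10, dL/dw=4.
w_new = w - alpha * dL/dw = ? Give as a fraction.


w_new = -12 - 7/10 * 4 = -12 - 14/5 = -74/5.

-74/5


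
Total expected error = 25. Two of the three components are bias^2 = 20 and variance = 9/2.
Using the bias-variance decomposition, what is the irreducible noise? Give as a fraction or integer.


Total error = bias^2 + variance + irreducible noise. So irreducible noise = 25 - 20 - 9/2 = 1/2.

1/2


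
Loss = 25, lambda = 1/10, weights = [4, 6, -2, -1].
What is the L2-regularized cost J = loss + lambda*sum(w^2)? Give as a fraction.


L2 sq norm = sum(w^2) = 57. J = 25 + 1/10 * 57 = 307/10.

307/10


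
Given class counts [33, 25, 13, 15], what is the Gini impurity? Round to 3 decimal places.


Total = 86. Proportions: 33/86, 25/86, 13/86, 15/86. sum(p_i^2) = 0.2850. Gini = 1 - 0.2850 = 0.7150, which rounds to 0.715.

0.715


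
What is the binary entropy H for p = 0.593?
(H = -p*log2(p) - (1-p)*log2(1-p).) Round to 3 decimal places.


H = -0.593*log2(0.593) - 0.407*log2(0.407) = 0.975.

0.975


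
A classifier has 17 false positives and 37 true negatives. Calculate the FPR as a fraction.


FPR = FP / (FP + TN) = 17 / 54 = 17/54.

17/54


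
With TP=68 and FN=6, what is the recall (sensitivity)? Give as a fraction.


Recall = TP / (TP + FN) = 68 / 74 = 34/37.

34/37


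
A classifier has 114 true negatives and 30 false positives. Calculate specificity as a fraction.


Specificity = TN / (TN + FP) = 114 / 144 = 19/24.

19/24


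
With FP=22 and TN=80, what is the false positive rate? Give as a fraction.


FPR = FP / (FP + TN) = 22 / 102 = 11/51.

11/51


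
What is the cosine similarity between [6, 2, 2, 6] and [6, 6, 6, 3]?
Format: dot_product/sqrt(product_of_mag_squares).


dot = 78. |a|^2 = 80, |b|^2 = 117. cos = 78/sqrt(9360).

78/sqrt(9360)


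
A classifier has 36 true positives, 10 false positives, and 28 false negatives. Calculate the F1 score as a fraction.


Precision = 36/46 = 18/23. Recall = 36/64 = 9/16. F1 = 2*P*R/(P+R) = 36/55.

36/55


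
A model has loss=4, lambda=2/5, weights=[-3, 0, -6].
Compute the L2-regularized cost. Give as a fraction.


L2 sq norm = sum(w^2) = 45. J = 4 + 2/5 * 45 = 22.

22


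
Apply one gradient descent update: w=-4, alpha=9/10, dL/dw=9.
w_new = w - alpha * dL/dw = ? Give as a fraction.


w_new = -4 - 9/10 * 9 = -4 - 81/10 = -121/10.

-121/10


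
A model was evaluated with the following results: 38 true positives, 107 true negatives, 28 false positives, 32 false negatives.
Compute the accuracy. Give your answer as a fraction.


Accuracy = (TP + TN) / (TP + TN + FP + FN) = (38 + 107) / 205 = 29/41.

29/41


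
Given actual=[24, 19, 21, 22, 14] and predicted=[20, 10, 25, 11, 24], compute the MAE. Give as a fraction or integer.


MAE = (1/5) * (|24-20|=4 + |19-10|=9 + |21-25|=4 + |22-11|=11 + |14-24|=10). Sum = 38. MAE = 38/5.

38/5


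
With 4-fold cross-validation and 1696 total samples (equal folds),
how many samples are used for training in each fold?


Each validation fold has 1696/4 = 424 samples. Training set = 1696 - 424 = 1272.

1272


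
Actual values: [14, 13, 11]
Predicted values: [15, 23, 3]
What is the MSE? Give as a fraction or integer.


MSE = (1/3) * ((14-15)^2=1 + (13-23)^2=100 + (11-3)^2=64). Sum = 165. MSE = 55.

55


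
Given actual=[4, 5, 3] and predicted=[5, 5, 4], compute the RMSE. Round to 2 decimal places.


MSE = 0.6667. RMSE = sqrt(0.6667) = 0.82.

0.82


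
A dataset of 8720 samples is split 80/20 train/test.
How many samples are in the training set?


Test set = 8720 * 20% = 1744. Training set = 8720 - 1744 = 6976.

6976


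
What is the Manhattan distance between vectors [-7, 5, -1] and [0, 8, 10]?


d = sum of absolute differences: |-7-0|=7 + |5-8|=3 + |-1-10|=11 = 21.

21


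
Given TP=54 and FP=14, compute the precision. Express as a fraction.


Precision = TP / (TP + FP) = 54 / 68 = 27/34.

27/34


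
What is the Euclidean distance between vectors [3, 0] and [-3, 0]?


d = sqrt(sum of squared differences). (3--3)^2=36, (0-0)^2=0. Sum = 36.

6


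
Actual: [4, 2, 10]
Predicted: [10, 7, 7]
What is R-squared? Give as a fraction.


Mean(y) = 16/3. SS_res = 70. SS_tot = 104/3. R^2 = 1 - 70/(104/3) = -53/52.

-53/52


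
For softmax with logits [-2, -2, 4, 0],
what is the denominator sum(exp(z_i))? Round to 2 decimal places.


Denom = e^-2=0.1353 + e^-2=0.1353 + e^4=54.5982 + e^0=1.0000. Sum = 55.8688, which rounds to 55.87.

55.87


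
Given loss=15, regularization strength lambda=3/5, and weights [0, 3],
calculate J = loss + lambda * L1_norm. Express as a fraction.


L1 norm = sum(|w|) = 3. J = 15 + 3/5 * 3 = 84/5.

84/5


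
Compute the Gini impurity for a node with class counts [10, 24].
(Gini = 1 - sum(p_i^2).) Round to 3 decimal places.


Total = 34. Proportions: 10/34, 24/34. sum(p_i^2) = 0.5848. Gini = 1 - 0.5848 = 0.4152, which rounds to 0.415.

0.415


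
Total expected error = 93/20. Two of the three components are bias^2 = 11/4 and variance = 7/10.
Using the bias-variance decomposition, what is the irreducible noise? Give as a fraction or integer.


Total error = bias^2 + variance + irreducible noise. So irreducible noise = 93/20 - 11/4 - 7/10 = 6/5.

6/5


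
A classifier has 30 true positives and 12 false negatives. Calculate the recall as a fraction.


Recall = TP / (TP + FN) = 30 / 42 = 5/7.

5/7


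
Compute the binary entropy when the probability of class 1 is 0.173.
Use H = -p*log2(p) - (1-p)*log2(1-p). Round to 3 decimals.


H = -0.173*log2(0.173) - 0.827*log2(0.827) = 0.665.

0.665


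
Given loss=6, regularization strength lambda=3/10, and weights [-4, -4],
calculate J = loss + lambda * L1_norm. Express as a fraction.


L1 norm = sum(|w|) = 8. J = 6 + 3/10 * 8 = 42/5.

42/5


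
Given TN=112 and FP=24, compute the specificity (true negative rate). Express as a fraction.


Specificity = TN / (TN + FP) = 112 / 136 = 14/17.

14/17


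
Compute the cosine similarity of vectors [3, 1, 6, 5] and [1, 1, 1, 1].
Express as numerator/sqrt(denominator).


dot = 15. |a|^2 = 71, |b|^2 = 4. cos = 15/sqrt(284).

15/sqrt(284)


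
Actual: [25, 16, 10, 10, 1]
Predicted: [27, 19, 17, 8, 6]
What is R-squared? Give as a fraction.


Mean(y) = 62/5. SS_res = 91. SS_tot = 1566/5. R^2 = 1 - 91/(1566/5) = 1111/1566.

1111/1566


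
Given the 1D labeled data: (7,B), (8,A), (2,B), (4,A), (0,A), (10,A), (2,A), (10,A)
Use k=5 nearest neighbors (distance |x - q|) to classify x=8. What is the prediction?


Distances: |7-8|=1, |8-8|=0, |2-8|=6, |4-8|=4, |0-8|=8, |10-8|=2, |2-8|=6, |10-8|=2. 5 nearest: (8,A), (7,B), (10,A), (10,A), (4,A). Counts: {'A': 4, 'B': 1}. Majority class: A.

A


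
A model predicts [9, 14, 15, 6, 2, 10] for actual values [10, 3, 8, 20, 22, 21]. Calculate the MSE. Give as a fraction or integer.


MSE = (1/6) * ((10-9)^2=1 + (3-14)^2=121 + (8-15)^2=49 + (20-6)^2=196 + (22-2)^2=400 + (21-10)^2=121). Sum = 888. MSE = 148.

148


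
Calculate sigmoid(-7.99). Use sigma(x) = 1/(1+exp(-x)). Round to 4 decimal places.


sigma(-7.99) = 1/(1+e^(7.99)) = 1/(1+2951.296959) = 1/2952.296959 = 0.0003.

0.0003


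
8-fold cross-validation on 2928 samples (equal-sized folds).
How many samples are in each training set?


Each validation fold has 2928/8 = 366 samples. Training set = 2928 - 366 = 2562.

2562


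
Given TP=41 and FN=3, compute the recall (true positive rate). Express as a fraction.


Recall = TP / (TP + FN) = 41 / 44 = 41/44.

41/44


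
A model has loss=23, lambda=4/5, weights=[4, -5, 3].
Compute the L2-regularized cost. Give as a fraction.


L2 sq norm = sum(w^2) = 50. J = 23 + 4/5 * 50 = 63.

63


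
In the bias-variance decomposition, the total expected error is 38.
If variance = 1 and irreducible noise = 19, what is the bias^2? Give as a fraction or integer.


Total error = bias^2 + variance + irreducible noise. So bias^2 = 38 - 1 - 19 = 18.

18


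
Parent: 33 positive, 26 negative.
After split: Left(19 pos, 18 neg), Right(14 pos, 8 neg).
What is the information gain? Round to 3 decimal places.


H(parent) = 0.9898. H(left) = 0.9995, H(right) = 0.9457. Weighted = (37/59)*0.9995 + (22/59)*0.9457 = 0.9794. IG = 0.9898 - 0.9794 = 0.0104, which rounds to 0.010.

0.010


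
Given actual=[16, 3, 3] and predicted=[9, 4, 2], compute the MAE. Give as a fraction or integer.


MAE = (1/3) * (|16-9|=7 + |3-4|=1 + |3-2|=1). Sum = 9. MAE = 3.

3


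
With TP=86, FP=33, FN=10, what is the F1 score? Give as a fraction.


Precision = 86/119 = 86/119. Recall = 86/96 = 43/48. F1 = 2*P*R/(P+R) = 4/5.

4/5


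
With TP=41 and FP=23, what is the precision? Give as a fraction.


Precision = TP / (TP + FP) = 41 / 64 = 41/64.

41/64


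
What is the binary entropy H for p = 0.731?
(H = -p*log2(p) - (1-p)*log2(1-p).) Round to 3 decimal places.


H = -0.731*log2(0.731) - 0.269*log2(0.269) = 0.840.

0.840


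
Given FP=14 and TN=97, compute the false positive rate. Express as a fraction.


FPR = FP / (FP + TN) = 14 / 111 = 14/111.

14/111


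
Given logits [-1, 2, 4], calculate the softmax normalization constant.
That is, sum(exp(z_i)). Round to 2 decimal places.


Denom = e^-1=0.3679 + e^2=7.3891 + e^4=54.5982. Sum = 62.3552, which rounds to 62.36.

62.36


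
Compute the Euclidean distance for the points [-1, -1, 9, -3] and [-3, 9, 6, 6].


d = sqrt(sum of squared differences). (-1--3)^2=4, (-1-9)^2=100, (9-6)^2=9, (-3-6)^2=81. Sum = 194.

sqrt(194)


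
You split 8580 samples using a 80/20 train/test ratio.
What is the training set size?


Test set = 8580 * 20% = 1716. Training set = 8580 - 1716 = 6864.

6864


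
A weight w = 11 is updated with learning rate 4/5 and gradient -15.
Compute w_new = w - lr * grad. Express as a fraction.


w_new = 11 - 4/5 * -15 = 11 - -12 = 23.

23


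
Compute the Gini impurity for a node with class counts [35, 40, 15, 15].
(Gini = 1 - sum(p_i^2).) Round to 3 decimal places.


Total = 105. Proportions: 35/105, 40/105, 15/105, 15/105. sum(p_i^2) = 0.2971. Gini = 1 - 0.2971 = 0.7029, which rounds to 0.703.

0.703


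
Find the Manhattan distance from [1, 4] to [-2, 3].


d = sum of absolute differences: |1--2|=3 + |4-3|=1 = 4.

4


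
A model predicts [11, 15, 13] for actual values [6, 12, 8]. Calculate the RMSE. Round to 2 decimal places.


MSE = 19.6667. RMSE = sqrt(19.6667) = 4.43.

4.43


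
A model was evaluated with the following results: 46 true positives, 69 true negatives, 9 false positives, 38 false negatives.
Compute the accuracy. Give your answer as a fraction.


Accuracy = (TP + TN) / (TP + TN + FP + FN) = (46 + 69) / 162 = 115/162.

115/162


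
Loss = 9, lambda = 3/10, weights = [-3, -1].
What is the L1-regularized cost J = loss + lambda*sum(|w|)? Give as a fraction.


L1 norm = sum(|w|) = 4. J = 9 + 3/10 * 4 = 51/5.

51/5


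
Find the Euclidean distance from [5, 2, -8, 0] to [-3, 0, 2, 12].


d = sqrt(sum of squared differences). (5--3)^2=64, (2-0)^2=4, (-8-2)^2=100, (0-12)^2=144. Sum = 312.

sqrt(312)


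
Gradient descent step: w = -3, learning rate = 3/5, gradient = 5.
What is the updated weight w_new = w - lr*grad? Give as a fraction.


w_new = -3 - 3/5 * 5 = -3 - 3 = -6.

-6


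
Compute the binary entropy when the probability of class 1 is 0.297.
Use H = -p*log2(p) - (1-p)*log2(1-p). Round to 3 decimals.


H = -0.297*log2(0.297) - 0.703*log2(0.703) = 0.878.

0.878


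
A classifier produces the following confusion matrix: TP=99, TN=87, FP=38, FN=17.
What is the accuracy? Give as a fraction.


Accuracy = (TP + TN) / (TP + TN + FP + FN) = (99 + 87) / 241 = 186/241.

186/241


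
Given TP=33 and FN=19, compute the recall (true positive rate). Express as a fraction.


Recall = TP / (TP + FN) = 33 / 52 = 33/52.

33/52


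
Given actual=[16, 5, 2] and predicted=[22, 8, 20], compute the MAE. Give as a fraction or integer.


MAE = (1/3) * (|16-22|=6 + |5-8|=3 + |2-20|=18). Sum = 27. MAE = 9.

9


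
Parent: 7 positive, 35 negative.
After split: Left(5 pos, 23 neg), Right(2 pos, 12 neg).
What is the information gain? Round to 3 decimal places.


H(parent) = 0.6500. H(left) = 0.6769, H(right) = 0.5917. Weighted = (28/42)*0.6769 + (14/42)*0.5917 = 0.6485. IG = 0.6500 - 0.6485 = 0.0015, which rounds to 0.002.

0.002


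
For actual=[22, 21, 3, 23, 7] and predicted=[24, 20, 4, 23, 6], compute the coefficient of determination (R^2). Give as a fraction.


Mean(y) = 76/5. SS_res = 7. SS_tot = 1784/5. R^2 = 1 - 7/(1784/5) = 1749/1784.

1749/1784


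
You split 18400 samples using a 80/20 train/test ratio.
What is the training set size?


Test set = 18400 * 20% = 3680. Training set = 18400 - 3680 = 14720.

14720


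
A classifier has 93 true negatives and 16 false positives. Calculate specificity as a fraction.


Specificity = TN / (TN + FP) = 93 / 109 = 93/109.

93/109


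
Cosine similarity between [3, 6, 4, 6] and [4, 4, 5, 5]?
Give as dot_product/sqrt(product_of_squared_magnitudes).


dot = 86. |a|^2 = 97, |b|^2 = 82. cos = 86/sqrt(7954).

86/sqrt(7954)


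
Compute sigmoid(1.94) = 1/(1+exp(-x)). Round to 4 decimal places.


sigma(1.94) = 1/(1+e^(-1.94)) = 1/(1+0.143704) = 1/1.143704 = 0.8744.

0.8744


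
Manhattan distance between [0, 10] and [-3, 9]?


d = sum of absolute differences: |0--3|=3 + |10-9|=1 = 4.

4


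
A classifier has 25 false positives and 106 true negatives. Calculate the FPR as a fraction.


FPR = FP / (FP + TN) = 25 / 131 = 25/131.

25/131


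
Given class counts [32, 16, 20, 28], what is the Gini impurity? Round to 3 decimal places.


Total = 96. Proportions: 32/96, 16/96, 20/96, 28/96. sum(p_i^2) = 0.2674. Gini = 1 - 0.2674 = 0.7326, which rounds to 0.733.

0.733


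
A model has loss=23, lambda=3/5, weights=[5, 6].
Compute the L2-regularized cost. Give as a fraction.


L2 sq norm = sum(w^2) = 61. J = 23 + 3/5 * 61 = 298/5.

298/5


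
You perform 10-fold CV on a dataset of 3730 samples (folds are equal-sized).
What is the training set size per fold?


Each validation fold has 3730/10 = 373 samples. Training set = 3730 - 373 = 3357.

3357


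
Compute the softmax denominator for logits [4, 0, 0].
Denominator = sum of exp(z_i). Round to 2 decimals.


Denom = e^4=54.5982 + e^0=1.0000 + e^0=1.0000. Sum = 56.5982, which rounds to 56.60.

56.60


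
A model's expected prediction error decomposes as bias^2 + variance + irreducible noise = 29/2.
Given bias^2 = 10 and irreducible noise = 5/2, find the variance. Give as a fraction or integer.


Total error = bias^2 + variance + irreducible noise. So variance = 29/2 - 10 - 5/2 = 2.

2


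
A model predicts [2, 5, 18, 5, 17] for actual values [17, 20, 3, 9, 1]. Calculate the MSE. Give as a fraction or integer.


MSE = (1/5) * ((17-2)^2=225 + (20-5)^2=225 + (3-18)^2=225 + (9-5)^2=16 + (1-17)^2=256). Sum = 947. MSE = 947/5.

947/5


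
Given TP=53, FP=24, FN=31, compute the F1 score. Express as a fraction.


Precision = 53/77 = 53/77. Recall = 53/84 = 53/84. F1 = 2*P*R/(P+R) = 106/161.

106/161


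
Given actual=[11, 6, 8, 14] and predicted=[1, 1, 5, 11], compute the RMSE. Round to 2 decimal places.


MSE = 35.7500. RMSE = sqrt(35.7500) = 5.98.

5.98


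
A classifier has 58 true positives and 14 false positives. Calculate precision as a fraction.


Precision = TP / (TP + FP) = 58 / 72 = 29/36.

29/36


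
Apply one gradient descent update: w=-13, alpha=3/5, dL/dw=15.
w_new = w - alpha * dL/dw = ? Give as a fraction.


w_new = -13 - 3/5 * 15 = -13 - 9 = -22.

-22


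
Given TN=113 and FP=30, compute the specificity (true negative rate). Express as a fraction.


Specificity = TN / (TN + FP) = 113 / 143 = 113/143.

113/143


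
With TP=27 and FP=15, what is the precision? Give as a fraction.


Precision = TP / (TP + FP) = 27 / 42 = 9/14.

9/14


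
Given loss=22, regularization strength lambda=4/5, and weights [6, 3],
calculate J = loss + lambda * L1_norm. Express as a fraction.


L1 norm = sum(|w|) = 9. J = 22 + 4/5 * 9 = 146/5.

146/5


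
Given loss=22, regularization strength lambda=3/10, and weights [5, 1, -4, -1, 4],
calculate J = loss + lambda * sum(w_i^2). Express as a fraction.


L2 sq norm = sum(w^2) = 59. J = 22 + 3/10 * 59 = 397/10.

397/10


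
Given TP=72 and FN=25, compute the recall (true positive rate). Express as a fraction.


Recall = TP / (TP + FN) = 72 / 97 = 72/97.

72/97


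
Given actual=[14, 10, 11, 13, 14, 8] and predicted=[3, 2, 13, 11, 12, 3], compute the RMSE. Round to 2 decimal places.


MSE = 37.0000. RMSE = sqrt(37.0000) = 6.08.

6.08


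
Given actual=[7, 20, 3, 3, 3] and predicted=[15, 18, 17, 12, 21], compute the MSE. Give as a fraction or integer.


MSE = (1/5) * ((7-15)^2=64 + (20-18)^2=4 + (3-17)^2=196 + (3-12)^2=81 + (3-21)^2=324). Sum = 669. MSE = 669/5.

669/5


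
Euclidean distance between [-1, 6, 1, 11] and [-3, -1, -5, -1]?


d = sqrt(sum of squared differences). (-1--3)^2=4, (6--1)^2=49, (1--5)^2=36, (11--1)^2=144. Sum = 233.

sqrt(233)


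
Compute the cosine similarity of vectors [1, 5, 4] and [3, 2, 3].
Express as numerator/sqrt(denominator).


dot = 25. |a|^2 = 42, |b|^2 = 22. cos = 25/sqrt(924).

25/sqrt(924)


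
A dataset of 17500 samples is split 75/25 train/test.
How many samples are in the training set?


Test set = 17500 * 25% = 4375. Training set = 17500 - 4375 = 13125.

13125


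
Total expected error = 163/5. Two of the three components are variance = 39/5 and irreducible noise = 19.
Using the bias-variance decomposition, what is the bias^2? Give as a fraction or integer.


Total error = bias^2 + variance + irreducible noise. So bias^2 = 163/5 - 39/5 - 19 = 29/5.

29/5


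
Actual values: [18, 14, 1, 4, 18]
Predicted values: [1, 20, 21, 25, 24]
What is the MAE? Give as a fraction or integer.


MAE = (1/5) * (|18-1|=17 + |14-20|=6 + |1-21|=20 + |4-25|=21 + |18-24|=6). Sum = 70. MAE = 14.

14
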